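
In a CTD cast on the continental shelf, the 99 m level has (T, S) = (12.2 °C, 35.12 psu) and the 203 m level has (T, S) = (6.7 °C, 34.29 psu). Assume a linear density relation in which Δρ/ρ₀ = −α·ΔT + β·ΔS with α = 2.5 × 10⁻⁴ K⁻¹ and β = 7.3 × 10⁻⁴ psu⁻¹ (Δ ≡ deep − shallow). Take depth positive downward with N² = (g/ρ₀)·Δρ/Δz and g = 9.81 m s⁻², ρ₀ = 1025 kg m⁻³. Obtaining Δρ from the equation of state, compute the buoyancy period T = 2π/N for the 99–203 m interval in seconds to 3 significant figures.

738 s

ΔT = -5.5 K, ΔS = -0.83 psu (deep − shallow).
Δρ/ρ₀ = −αΔT + βΔS = 1.375 × 10⁻³ − 6.059 × 10⁻⁴ = 7.691 × 10⁻⁴, so Δρ ≈ 0.7883 kg m⁻³.
N² = (g/ρ₀)·Δρ/Δz = g·(Δρ/ρ₀)/Δz = 9.81 × 7.691 × 10⁻⁴ / 104 = 7.2547 × 10⁻⁵ s⁻².
N = √(7.2547 × 10⁻⁵) = 8.5175 × 10⁻³ rad s⁻¹ → T = 2π/N = 737.68 s ≈ 738 s.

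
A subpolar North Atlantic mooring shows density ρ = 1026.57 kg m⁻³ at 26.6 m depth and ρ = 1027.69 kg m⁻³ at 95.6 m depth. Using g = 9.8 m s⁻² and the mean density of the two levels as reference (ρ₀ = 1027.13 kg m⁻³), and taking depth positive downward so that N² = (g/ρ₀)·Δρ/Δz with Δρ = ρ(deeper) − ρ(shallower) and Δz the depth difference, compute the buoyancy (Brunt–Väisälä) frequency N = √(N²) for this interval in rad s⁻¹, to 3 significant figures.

0.0124 rad s⁻¹

Δρ = 1027.69 − 1026.57 = 1.12 kg m⁻³ over Δz = 95.6 − 26.6 = 69 m.
N² = (9.8/1027.13) × (1.12/69) = 1.5487 × 10⁻⁴ s⁻².
N = √(1.5487 × 10⁻⁴) = 0.012445 rad s⁻¹ ≈ 0.0124 rad s⁻¹.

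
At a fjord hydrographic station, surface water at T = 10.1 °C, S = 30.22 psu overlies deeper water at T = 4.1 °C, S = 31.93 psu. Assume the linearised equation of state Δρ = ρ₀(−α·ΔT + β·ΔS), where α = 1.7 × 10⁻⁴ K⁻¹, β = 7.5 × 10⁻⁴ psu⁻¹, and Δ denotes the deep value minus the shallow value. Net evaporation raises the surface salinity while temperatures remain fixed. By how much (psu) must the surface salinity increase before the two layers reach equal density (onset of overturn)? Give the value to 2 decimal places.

3.07 psu

Neutral buoyancy requires −α(T_deep − T_surf) + β(S_deep − S_surf′) = 0.
S_surf′ = S_deep − (α/β)·ΔT = 31.93 − (1.7 × 10⁻⁴/7.5 × 10⁻⁴)·(-6.0) = 33.2900 psu.
Increase required: 33.2900 − 30.22 = 3.0700 psu.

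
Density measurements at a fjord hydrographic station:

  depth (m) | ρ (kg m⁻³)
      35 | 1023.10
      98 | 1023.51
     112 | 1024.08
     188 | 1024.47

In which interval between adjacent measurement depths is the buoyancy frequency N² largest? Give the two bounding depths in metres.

98–112 m

Compute the density gradient over each adjacent pair:
  35–98 m: Δρ/Δz = 0.41/63 = 6.5 × 10⁻³ kg m⁻⁴
  98–112 m: Δρ/Δz = 0.57/14 = 0.041 kg m⁻⁴
  112–188 m: Δρ/Δz = 0.39/76 = 5.1 × 10⁻³ kg m⁻⁴
The largest gradient is in the 98–112 m interval — the pycnocline.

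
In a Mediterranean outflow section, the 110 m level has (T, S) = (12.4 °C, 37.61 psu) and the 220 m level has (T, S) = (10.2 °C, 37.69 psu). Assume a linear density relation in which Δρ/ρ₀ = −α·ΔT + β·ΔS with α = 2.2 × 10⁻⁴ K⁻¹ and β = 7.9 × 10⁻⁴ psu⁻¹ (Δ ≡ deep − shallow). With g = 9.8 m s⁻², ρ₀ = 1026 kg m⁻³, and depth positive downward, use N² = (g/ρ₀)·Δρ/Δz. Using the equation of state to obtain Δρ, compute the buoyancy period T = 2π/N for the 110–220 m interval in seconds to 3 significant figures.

900 s

ΔT = -2.2 K, ΔS = +0.08 psu (deep − shallow).
Δρ/ρ₀ = −αΔT + βΔS = 4.84 × 10⁻⁴ + 6.32 × 10⁻⁵ = 5.472 × 10⁻⁴, so Δρ ≈ 0.5614 kg m⁻³.
N² = (g/ρ₀)·Δρ/Δz = g·(Δρ/ρ₀)/Δz = 9.8 × 5.472 × 10⁻⁴ / 110 = 4.8751 × 10⁻⁵ s⁻².
N = √(4.8751 × 10⁻⁵) = 6.9822 × 10⁻³ rad s⁻¹ → T = 2π/N = 899.89 s ≈ 900 s.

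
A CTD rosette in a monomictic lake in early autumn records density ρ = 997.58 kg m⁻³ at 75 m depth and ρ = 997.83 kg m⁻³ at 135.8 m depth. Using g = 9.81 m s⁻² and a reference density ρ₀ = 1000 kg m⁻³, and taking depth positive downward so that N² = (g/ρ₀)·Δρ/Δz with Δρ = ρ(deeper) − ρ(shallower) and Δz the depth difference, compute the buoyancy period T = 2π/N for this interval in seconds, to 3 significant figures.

Δρ = 997.83 − 997.58 = 0.25 kg m⁻³ over Δz = 135.8 − 75 = 60.8 m.
N² = (9.81/1000) × (0.25/60.8) = 4.0337 × 10⁻⁵ s⁻².
N = √(4.0337 × 10⁻⁵) = 6.3511 × 10⁻³ rad s⁻¹, so T = 2π/N = 989.31 s ≈ 989 s.

989 s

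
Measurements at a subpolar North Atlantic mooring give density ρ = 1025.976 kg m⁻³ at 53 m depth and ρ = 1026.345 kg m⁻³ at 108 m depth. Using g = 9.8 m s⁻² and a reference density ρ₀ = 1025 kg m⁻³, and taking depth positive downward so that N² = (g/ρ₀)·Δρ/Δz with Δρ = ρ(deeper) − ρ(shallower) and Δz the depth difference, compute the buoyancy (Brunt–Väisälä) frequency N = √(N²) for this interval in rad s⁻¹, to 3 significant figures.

8.01 × 10⁻³ rad s⁻¹

Δρ = 1026.345 − 1025.976 = 0.369 kg m⁻³ over Δz = 108 − 53 = 55 m.
N² = (9.8/1025) × (0.369/55) = 6.4145 × 10⁻⁵ s⁻².
N = √(6.4145 × 10⁻⁵) = 8.0091 × 10⁻³ rad s⁻¹ ≈ 8.01 × 10⁻³ rad s⁻¹.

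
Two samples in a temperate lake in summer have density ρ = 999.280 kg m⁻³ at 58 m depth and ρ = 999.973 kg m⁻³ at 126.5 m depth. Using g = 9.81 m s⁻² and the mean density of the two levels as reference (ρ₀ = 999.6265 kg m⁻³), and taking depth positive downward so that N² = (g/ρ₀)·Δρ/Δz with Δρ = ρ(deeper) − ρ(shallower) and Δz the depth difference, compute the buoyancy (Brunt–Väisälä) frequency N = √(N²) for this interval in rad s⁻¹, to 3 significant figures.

Δρ = 999.973 − 999.280 = 0.693 kg m⁻³ over Δz = 126.5 − 58 = 68.5 m.
N² = (9.81/999.6265) × (0.693/68.5) = 9.9283 × 10⁻⁵ s⁻².
N = √(9.9283 × 10⁻⁵) = 9.9641 × 10⁻³ rad s⁻¹ ≈ 9.96 × 10⁻³ rad s⁻¹.

9.96 × 10⁻³ rad s⁻¹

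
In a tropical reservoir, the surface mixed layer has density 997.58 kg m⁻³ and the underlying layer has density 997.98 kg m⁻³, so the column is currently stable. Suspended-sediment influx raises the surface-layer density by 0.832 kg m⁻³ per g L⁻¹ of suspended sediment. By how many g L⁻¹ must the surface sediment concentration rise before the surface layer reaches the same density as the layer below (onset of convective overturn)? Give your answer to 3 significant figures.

0.481 g L⁻¹

Density deficit of the surface layer: 997.98 − 997.58 = 0.4 kg m⁻³.
Required change = 0.4 / 0.832 = 0.481 g L⁻¹.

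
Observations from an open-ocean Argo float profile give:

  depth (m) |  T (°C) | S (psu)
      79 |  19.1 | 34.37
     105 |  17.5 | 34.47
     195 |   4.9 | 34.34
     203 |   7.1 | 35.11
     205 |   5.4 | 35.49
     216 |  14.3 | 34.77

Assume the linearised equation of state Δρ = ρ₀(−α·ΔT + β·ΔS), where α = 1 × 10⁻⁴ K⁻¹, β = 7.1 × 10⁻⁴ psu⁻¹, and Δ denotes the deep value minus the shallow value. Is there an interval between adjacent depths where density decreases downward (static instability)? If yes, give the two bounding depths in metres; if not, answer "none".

205–216 m

Evaluate Δρ/ρ₀ = −αΔT + βΔS across each adjacent pair:
  79–105 m: −αΔT+βΔS = −(1 × 10⁻⁴)(-1.6)+(7.1 × 10⁻⁴)(+0.10) = 2.3 × 10⁻⁴ → stable
  105–195 m: −αΔT+βΔS = −(1 × 10⁻⁴)(-12.6)+(7.1 × 10⁻⁴)(-0.13) = 1.2 × 10⁻³ → stable
  195–203 m: −αΔT+βΔS = −(1 × 10⁻⁴)(+2.2)+(7.1 × 10⁻⁴)(+0.77) = 3.3 × 10⁻⁴ → stable
  203–205 m: −αΔT+βΔS = −(1 × 10⁻⁴)(-1.7)+(7.1 × 10⁻⁴)(+0.38) = 4.4 × 10⁻⁴ → stable
  205–216 m: −αΔT+βΔS = −(1 × 10⁻⁴)(+8.9)+(7.1 × 10⁻⁴)(-0.72) = -1.4 × 10⁻³ → UNSTABLE
The 205–216 m interval has Δρ < 0: lighter water underlies denser water.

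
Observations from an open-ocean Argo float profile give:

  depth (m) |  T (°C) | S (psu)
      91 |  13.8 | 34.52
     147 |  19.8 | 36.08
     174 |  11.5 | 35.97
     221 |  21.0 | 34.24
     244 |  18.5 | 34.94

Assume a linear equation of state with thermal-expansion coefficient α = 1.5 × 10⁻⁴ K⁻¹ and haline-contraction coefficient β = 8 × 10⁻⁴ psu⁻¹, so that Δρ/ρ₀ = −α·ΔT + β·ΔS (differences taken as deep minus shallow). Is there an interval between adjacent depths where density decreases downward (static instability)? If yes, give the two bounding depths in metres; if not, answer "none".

Evaluate Δρ/ρ₀ = −αΔT + βΔS across each adjacent pair:
  91–147 m: −αΔT+βΔS = −(1.5 × 10⁻⁴)(+6.0)+(8 × 10⁻⁴)(+1.56) = 3.5 × 10⁻⁴ → stable
  147–174 m: −αΔT+βΔS = −(1.5 × 10⁻⁴)(-8.3)+(8 × 10⁻⁴)(-0.11) = 1.2 × 10⁻³ → stable
  174–221 m: −αΔT+βΔS = −(1.5 × 10⁻⁴)(+9.5)+(8 × 10⁻⁴)(-1.73) = -2.8 × 10⁻³ → UNSTABLE
  221–244 m: −αΔT+βΔS = −(1.5 × 10⁻⁴)(-2.5)+(8 × 10⁻⁴)(+0.70) = 9.3 × 10⁻⁴ → stable
The 174–221 m interval has Δρ < 0: lighter water underlies denser water.

174–221 m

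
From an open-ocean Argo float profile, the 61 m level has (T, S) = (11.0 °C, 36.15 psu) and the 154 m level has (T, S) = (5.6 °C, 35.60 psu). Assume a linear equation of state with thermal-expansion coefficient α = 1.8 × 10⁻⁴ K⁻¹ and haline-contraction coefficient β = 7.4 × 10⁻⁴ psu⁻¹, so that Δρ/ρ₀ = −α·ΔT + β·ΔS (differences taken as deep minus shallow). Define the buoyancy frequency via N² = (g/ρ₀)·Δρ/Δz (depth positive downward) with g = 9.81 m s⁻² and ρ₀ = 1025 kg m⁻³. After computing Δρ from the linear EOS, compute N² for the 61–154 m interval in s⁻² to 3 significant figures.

5.96 × 10⁻⁵ s⁻²

ΔT = -5.4 K, ΔS = -0.55 psu (deep − shallow).
Δρ/ρ₀ = −αΔT + βΔS = 9.72 × 10⁻⁴ − 4.07 × 10⁻⁴ = 5.65 × 10⁻⁴, so Δρ ≈ 0.5791 kg m⁻³.
N² = (g/ρ₀)·Δρ/Δz = g·(Δρ/ρ₀)/Δz = 9.81 × 5.65 × 10⁻⁴ / 93 = 5.9598 × 10⁻⁵ s⁻² ≈ 5.96 × 10⁻⁵ s⁻².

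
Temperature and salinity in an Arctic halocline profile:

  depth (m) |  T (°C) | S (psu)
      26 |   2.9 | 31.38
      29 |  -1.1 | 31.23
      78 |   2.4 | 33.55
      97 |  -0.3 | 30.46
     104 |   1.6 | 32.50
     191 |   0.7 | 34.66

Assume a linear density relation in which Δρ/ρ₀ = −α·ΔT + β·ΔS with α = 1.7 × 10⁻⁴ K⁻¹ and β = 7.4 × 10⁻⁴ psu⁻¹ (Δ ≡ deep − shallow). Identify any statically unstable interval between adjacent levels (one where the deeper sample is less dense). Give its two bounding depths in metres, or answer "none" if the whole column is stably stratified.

Evaluate Δρ/ρ₀ = −αΔT + βΔS across each adjacent pair:
  26–29 m: −αΔT+βΔS = −(1.7 × 10⁻⁴)(-4.0)+(7.4 × 10⁻⁴)(-0.15) = 5.7 × 10⁻⁴ → stable
  29–78 m: −αΔT+βΔS = −(1.7 × 10⁻⁴)(+3.5)+(7.4 × 10⁻⁴)(+2.32) = 1.1 × 10⁻³ → stable
  78–97 m: −αΔT+βΔS = −(1.7 × 10⁻⁴)(-2.7)+(7.4 × 10⁻⁴)(-3.09) = -1.8 × 10⁻³ → UNSTABLE
  97–104 m: −αΔT+βΔS = −(1.7 × 10⁻⁴)(+1.9)+(7.4 × 10⁻⁴)(+2.04) = 1.2 × 10⁻³ → stable
  104–191 m: −αΔT+βΔS = −(1.7 × 10⁻⁴)(-0.9)+(7.4 × 10⁻⁴)(+2.16) = 1.8 × 10⁻³ → stable
The 78–97 m interval has Δρ < 0: lighter water underlies denser water.

78–97 m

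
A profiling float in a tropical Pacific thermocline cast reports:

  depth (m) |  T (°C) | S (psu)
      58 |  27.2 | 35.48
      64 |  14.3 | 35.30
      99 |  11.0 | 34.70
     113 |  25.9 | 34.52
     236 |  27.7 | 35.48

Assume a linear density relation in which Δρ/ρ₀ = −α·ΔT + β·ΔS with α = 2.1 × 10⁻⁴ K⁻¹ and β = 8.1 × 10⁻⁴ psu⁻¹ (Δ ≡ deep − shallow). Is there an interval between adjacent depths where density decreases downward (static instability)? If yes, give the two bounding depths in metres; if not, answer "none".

99–113 m

Evaluate Δρ/ρ₀ = −αΔT + βΔS across each adjacent pair:
  58–64 m: −αΔT+βΔS = −(2.1 × 10⁻⁴)(-12.9)+(8.1 × 10⁻⁴)(-0.18) = 2.6 × 10⁻³ → stable
  64–99 m: −αΔT+βΔS = −(2.1 × 10⁻⁴)(-3.3)+(8.1 × 10⁻⁴)(-0.60) = 2.1 × 10⁻⁴ → stable
  99–113 m: −αΔT+βΔS = −(2.1 × 10⁻⁴)(+14.9)+(8.1 × 10⁻⁴)(-0.18) = -3.3 × 10⁻³ → UNSTABLE
  113–236 m: −αΔT+βΔS = −(2.1 × 10⁻⁴)(+1.8)+(8.1 × 10⁻⁴)(+0.96) = 4.0 × 10⁻⁴ → stable
The 99–113 m interval has Δρ < 0: lighter water underlies denser water.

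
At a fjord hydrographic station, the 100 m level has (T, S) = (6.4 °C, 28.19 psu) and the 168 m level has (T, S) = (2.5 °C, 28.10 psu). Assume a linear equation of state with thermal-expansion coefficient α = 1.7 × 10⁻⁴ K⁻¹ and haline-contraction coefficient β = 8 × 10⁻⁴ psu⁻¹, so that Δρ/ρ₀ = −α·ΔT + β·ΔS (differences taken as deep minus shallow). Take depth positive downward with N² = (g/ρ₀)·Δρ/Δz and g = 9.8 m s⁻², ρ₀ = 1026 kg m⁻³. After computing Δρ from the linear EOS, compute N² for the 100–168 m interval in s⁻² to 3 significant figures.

ΔT = -3.9 K, ΔS = -0.09 psu (deep − shallow).
Δρ/ρ₀ = −αΔT + βΔS = 6.63 × 10⁻⁴ − 7.20 × 10⁻⁵ = 5.91 × 10⁻⁴, so Δρ ≈ 0.6064 kg m⁻³.
N² = (g/ρ₀)·Δρ/Δz = g·(Δρ/ρ₀)/Δz = 9.8 × 5.91 × 10⁻⁴ / 68 = 8.5174 × 10⁻⁵ s⁻² ≈ 8.52 × 10⁻⁵ s⁻².

8.52 × 10⁻⁵ s⁻²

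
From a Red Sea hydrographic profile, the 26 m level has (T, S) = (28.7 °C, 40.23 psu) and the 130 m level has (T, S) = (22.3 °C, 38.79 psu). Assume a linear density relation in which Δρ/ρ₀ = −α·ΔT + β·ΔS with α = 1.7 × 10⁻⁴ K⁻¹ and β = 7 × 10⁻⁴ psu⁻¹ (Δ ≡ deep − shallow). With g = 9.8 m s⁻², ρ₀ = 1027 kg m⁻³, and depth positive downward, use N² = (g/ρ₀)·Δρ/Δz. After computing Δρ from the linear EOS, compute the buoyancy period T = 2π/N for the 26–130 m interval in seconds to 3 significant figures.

ΔT = -6.4 K, ΔS = -1.44 psu (deep − shallow).
Δρ/ρ₀ = −αΔT + βΔS = 1.088 × 10⁻³ − 1.008 × 10⁻³ = 8.00 × 10⁻⁵, so Δρ ≈ 0.08216 kg m⁻³.
N² = (g/ρ₀)·Δρ/Δz = g·(Δρ/ρ₀)/Δz = 9.8 × 8.00 × 10⁻⁵ / 104 = 7.5385 × 10⁻⁶ s⁻².
N = √(7.5385 × 10⁻⁶) = 2.7456 × 10⁻³ rad s⁻¹ → T = 2π/N = 2.2885 × 10³ s ≈ 2.29 × 10³ s.

2.29 × 10³ s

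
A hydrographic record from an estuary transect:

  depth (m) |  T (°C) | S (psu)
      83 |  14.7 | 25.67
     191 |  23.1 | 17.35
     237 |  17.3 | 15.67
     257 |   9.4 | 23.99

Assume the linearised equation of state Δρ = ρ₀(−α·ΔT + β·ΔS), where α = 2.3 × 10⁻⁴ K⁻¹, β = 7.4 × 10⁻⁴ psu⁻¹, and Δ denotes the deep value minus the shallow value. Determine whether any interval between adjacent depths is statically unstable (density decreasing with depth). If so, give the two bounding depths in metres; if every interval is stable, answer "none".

Evaluate Δρ/ρ₀ = −αΔT + βΔS across each adjacent pair:
  83–191 m: −αΔT+βΔS = −(2.3 × 10⁻⁴)(+8.4)+(7.4 × 10⁻⁴)(-8.32) = -8.1 × 10⁻³ → UNSTABLE
  191–237 m: −αΔT+βΔS = −(2.3 × 10⁻⁴)(-5.8)+(7.4 × 10⁻⁴)(-1.68) = 9.1 × 10⁻⁵ → stable
  237–257 m: −αΔT+βΔS = −(2.3 × 10⁻⁴)(-7.9)+(7.4 × 10⁻⁴)(+8.32) = 8.0 × 10⁻³ → stable
The 83–191 m interval has Δρ < 0: lighter water underlies denser water.

83–191 m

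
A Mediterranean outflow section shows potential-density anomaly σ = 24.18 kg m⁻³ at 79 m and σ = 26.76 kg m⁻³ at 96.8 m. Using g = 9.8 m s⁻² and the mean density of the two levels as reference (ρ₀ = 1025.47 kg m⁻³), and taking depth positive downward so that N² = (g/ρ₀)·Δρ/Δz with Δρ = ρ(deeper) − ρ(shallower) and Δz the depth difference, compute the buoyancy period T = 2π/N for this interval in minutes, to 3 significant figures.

2.81 min

Δρ = 1026.76 − 1024.18 = 2.58 kg m⁻³ over Δz = 96.8 − 79 = 17.8 m.
N² = (9.8/1025.47) × (2.58/17.8) = 1.3852 × 10⁻³ s⁻².
N = √(1.3852 × 10⁻³) = 0.037218 rad s⁻¹, so T = 2π/N = 168.82 s = 2.8137 min ≈ 2.81 min.
A positive N² confirms static stability across the interval.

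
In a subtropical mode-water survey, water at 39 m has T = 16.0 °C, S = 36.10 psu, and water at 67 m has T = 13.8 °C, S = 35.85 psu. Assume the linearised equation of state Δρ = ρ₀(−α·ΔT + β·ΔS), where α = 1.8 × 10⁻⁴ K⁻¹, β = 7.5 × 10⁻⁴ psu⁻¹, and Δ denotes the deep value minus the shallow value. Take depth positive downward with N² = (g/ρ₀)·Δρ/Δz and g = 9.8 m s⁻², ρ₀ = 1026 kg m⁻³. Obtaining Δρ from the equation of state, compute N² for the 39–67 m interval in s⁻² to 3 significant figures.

7.30 × 10⁻⁵ s⁻²

ΔT = -2.2 K, ΔS = -0.25 psu (deep − shallow).
Δρ/ρ₀ = −αΔT + βΔS = 3.96 × 10⁻⁴ − 1.875 × 10⁻⁴ = 2.085 × 10⁻⁴, so Δρ ≈ 0.2139 kg m⁻³.
N² = (g/ρ₀)·Δρ/Δz = g·(Δρ/ρ₀)/Δz = 9.8 × 2.085 × 10⁻⁴ / 28 = 7.2975 × 10⁻⁵ s⁻² ≈ 7.30 × 10⁻⁵ s⁻².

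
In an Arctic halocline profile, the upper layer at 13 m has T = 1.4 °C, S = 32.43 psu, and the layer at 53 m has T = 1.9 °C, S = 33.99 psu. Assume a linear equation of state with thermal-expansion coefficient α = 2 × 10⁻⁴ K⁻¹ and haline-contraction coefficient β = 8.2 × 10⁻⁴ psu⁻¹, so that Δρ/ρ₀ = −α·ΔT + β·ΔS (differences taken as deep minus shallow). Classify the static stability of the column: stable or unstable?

stable

ΔT = 1.9 − 1.4 = +0.5 K and ΔS = 33.99 − 32.43 = +1.56 psu (deep − shallow).
−αΔT = -1.00 × 10⁻⁴; βΔS = 1.2792 × 10⁻³; sum Δρ/ρ₀ = 1.1792 × 10⁻³.
Δρ/ρ₀ > 0, so Δρ > 0: deeper water is denser → statically stable.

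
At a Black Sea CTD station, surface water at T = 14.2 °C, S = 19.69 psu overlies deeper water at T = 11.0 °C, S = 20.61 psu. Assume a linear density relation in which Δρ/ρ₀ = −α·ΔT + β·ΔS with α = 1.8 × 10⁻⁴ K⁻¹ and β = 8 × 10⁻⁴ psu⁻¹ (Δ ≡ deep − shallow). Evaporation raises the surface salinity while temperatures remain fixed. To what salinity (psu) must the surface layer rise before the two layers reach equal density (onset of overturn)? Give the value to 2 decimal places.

Neutral buoyancy requires −α(T_deep − T_surf) + β(S_deep − S_surf′) = 0.
S_surf′ = S_deep − (α/β)·ΔT = 20.61 − (1.8 × 10⁻⁴/8 × 10⁻⁴)·(-3.2) = 21.3300 psu.
Increase required: 21.3300 − 19.69 = 1.6400 psu.

21.33 psu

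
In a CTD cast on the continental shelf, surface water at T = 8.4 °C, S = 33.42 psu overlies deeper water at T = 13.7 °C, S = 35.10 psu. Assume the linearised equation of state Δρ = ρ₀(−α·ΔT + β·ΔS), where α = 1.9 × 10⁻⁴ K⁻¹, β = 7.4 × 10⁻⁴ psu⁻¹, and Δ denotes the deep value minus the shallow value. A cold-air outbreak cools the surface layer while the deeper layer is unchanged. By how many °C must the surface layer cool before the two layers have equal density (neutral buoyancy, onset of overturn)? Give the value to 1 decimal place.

Neutral buoyancy requires Δρ = 0, i.e. −α(T_deep − T_surf′) + β(S_deep − S_surf) = 0.
T_surf′ = T_deep − (β/α)·ΔS = 13.7 − (7.4 × 10⁻⁴/1.9 × 10⁻⁴)·(+1.68) = 7.157 °C.
Cooling required: 8.4 − (7.157) = 1.243 °C.

1.2 °C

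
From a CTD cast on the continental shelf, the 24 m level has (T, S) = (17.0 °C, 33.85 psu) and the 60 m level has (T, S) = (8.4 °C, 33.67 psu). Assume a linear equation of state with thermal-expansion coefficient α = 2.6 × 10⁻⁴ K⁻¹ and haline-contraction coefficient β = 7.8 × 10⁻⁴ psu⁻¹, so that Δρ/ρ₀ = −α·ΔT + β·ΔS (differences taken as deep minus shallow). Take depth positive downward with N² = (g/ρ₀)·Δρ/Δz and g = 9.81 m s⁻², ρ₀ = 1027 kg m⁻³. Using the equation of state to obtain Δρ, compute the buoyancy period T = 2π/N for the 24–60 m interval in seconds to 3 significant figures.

263 s

ΔT = -8.6 K, ΔS = -0.18 psu (deep − shallow).
Δρ/ρ₀ = −αΔT + βΔS = 2.236 × 10⁻³ − 1.404 × 10⁻⁴ = 2.0956 × 10⁻³, so Δρ ≈ 2.152 kg m⁻³.
N² = (g/ρ₀)·Δρ/Δz = g·(Δρ/ρ₀)/Δz = 9.81 × 2.0956 × 10⁻³ / 36 = 5.7105 × 10⁻⁴ s⁻².
N = √(5.7105 × 10⁻⁴) = 0.023897 rad s⁻¹ → T = 2π/N = 262.93 s ≈ 263 s.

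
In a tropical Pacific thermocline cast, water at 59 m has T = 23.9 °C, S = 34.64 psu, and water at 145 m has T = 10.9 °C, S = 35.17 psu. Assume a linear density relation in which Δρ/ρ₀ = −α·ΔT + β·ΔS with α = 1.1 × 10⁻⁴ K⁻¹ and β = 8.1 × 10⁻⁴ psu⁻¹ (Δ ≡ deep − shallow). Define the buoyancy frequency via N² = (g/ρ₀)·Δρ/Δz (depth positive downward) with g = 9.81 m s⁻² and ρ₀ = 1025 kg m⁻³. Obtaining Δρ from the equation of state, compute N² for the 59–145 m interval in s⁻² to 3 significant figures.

ΔT = -13.0 K, ΔS = +0.53 psu (deep − shallow).
Δρ/ρ₀ = −αΔT + βΔS = 1.43 × 10⁻³ + 4.293 × 10⁻⁴ = 1.8593 × 10⁻³, so Δρ ≈ 1.906 kg m⁻³.
N² = (g/ρ₀)·Δρ/Δz = g·(Δρ/ρ₀)/Δz = 9.81 × 1.8593 × 10⁻³ / 86 = 2.1209 × 10⁻⁴ s⁻² ≈ 2.12 × 10⁻⁴ s⁻².

2.12 × 10⁻⁴ s⁻²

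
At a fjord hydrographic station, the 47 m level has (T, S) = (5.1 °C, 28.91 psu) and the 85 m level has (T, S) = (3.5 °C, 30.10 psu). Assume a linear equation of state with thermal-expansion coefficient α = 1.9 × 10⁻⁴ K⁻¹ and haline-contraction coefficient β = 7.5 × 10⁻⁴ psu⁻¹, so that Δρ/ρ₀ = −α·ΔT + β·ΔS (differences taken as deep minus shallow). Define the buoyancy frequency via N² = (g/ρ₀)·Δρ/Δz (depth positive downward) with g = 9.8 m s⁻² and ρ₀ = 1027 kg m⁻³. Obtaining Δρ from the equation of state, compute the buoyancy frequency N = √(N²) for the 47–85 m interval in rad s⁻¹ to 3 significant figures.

ΔT = -1.6 K, ΔS = +1.19 psu (deep − shallow).
Δρ/ρ₀ = −αΔT + βΔS = 3.04 × 10⁻⁴ + 8.925 × 10⁻⁴ = 1.1965 × 10⁻³, so Δρ ≈ 1.229 kg m⁻³.
N² = (g/ρ₀)·Δρ/Δz = g·(Δρ/ρ₀)/Δz = 9.8 × 1.1965 × 10⁻³ / 38 = 3.0857 × 10⁻⁴ s⁻².
N = √(3.0857 × 10⁻⁴) = 0.017566 rad s⁻¹ ≈ 0.0176 rad s⁻¹.

0.0176 rad s⁻¹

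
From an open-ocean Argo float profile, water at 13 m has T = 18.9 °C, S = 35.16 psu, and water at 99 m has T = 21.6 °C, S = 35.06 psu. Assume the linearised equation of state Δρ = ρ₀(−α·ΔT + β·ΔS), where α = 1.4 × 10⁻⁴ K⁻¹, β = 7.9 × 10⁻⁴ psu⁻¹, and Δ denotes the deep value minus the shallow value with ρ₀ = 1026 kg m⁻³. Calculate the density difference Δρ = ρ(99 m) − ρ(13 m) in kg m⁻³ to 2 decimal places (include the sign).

-0.47 kg m⁻³

ΔT = +2.7 K, ΔS = -0.10 psu (deep − shallow).
Δρ/ρ₀ = −(1.4 × 10⁻⁴)(+2.7) + (7.9 × 10⁻⁴)(-0.10) = -4.57 × 10⁻⁴.
Δρ = 1026 × (-4.57 × 10⁻⁴) = -0.47 kg m⁻³.
Negative Δρ: lighter below, statically unstable.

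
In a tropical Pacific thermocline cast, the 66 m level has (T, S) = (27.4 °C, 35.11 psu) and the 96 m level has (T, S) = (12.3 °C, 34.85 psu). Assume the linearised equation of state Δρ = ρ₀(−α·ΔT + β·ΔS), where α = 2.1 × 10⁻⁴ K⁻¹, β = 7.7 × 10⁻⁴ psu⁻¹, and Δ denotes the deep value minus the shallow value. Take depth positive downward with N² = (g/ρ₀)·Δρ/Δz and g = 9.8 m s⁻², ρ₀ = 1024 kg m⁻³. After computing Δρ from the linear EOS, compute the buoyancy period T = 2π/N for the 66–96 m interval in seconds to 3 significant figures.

202 s

ΔT = -15.1 K, ΔS = -0.26 psu (deep − shallow).
Δρ/ρ₀ = −αΔT + βΔS = 3.171 × 10⁻³ − 2.002 × 10⁻⁴ = 2.9708 × 10⁻³, so Δρ ≈ 3.042 kg m⁻³.
N² = (g/ρ₀)·Δρ/Δz = g·(Δρ/ρ₀)/Δz = 9.8 × 2.9708 × 10⁻³ / 30 = 9.7046 × 10⁻⁴ s⁻².
N = √(9.7046 × 10⁻⁴) = 0.031152 rad s⁻¹ → T = 2π/N = 201.69 s ≈ 202 s.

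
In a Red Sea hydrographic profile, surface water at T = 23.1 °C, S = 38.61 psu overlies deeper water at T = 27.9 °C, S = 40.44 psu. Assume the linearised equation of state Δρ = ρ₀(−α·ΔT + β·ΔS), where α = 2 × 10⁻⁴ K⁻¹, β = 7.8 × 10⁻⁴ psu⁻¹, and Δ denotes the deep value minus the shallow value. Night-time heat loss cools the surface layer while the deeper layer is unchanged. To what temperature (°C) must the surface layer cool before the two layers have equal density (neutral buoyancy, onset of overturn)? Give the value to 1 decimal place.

20.8 °C

Neutral buoyancy requires Δρ = 0, i.e. −α(T_deep − T_surf′) + β(S_deep − S_surf) = 0.
T_surf′ = T_deep − (β/α)·ΔS = 27.9 − (7.8 × 10⁻⁴/2 × 10⁻⁴)·(+1.83) = 20.763 °C.
Cooling required: 23.1 − (20.763) = 2.337 °C.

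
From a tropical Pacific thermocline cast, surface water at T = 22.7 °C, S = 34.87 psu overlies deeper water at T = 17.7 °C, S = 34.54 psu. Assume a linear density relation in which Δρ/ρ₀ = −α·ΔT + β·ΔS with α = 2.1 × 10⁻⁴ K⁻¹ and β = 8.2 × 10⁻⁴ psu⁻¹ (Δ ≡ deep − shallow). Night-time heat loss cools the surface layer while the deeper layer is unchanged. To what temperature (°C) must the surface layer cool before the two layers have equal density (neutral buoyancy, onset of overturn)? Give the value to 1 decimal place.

19.0 °C

Neutral buoyancy requires Δρ = 0, i.e. −α(T_deep − T_surf′) + β(S_deep − S_surf) = 0.
T_surf′ = T_deep − (β/α)·ΔS = 17.7 − (8.2 × 10⁻⁴/2.1 × 10⁻⁴)·(-0.33) = 18.989 °C.
Cooling required: 22.7 − (18.989) = 3.711 °C.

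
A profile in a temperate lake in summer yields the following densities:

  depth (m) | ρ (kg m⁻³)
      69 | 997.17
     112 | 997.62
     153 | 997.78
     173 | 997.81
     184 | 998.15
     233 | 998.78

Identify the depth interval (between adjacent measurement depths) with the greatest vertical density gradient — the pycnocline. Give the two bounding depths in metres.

173–184 m

Compute the density gradient over each adjacent pair:
  69–112 m: Δρ/Δz = 0.45/43 = 0.010 kg m⁻⁴
  112–153 m: Δρ/Δz = 0.16/41 = 3.9 × 10⁻³ kg m⁻⁴
  153–173 m: Δρ/Δz = 0.03/20 = 1.5 × 10⁻³ kg m⁻⁴
  173–184 m: Δρ/Δz = 0.34/11 = 0.031 kg m⁻⁴
  184–233 m: Δρ/Δz = 0.63/49 = 0.013 kg m⁻⁴
The largest gradient is in the 173–184 m interval — the pycnocline.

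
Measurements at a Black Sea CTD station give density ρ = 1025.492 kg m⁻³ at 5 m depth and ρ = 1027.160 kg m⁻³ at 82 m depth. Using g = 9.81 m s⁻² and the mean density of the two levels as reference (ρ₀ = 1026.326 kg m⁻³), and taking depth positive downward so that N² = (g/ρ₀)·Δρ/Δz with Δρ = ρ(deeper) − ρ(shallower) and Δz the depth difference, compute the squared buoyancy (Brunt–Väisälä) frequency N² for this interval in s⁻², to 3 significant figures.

2.07 × 10⁻⁴ s⁻²

Δρ = 1027.160 − 1025.492 = 1.668 kg m⁻³ over Δz = 82 − 5 = 77 m.
N² = (9.81/1026.326) × (1.668/77) = 2.0706 × 10⁻⁴ s⁻² ≈ 2.07 × 10⁻⁴ s⁻².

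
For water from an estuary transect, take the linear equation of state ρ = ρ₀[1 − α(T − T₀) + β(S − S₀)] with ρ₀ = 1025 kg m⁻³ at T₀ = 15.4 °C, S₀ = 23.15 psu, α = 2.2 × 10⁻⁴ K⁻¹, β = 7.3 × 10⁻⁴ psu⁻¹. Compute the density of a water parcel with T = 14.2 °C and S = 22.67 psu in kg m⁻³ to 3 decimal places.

1024.911 kg m⁻³

T − T₀ = -1.2 K, S − S₀ = -0.48 psu.
Bracket = 1 − α·(-1.2) + β·(-0.48) = 1 + (-8.64 × 10⁻⁵) = 0.9999136.
ρ = 1025 × 0.9999136 = 1024.911 kg m⁻³.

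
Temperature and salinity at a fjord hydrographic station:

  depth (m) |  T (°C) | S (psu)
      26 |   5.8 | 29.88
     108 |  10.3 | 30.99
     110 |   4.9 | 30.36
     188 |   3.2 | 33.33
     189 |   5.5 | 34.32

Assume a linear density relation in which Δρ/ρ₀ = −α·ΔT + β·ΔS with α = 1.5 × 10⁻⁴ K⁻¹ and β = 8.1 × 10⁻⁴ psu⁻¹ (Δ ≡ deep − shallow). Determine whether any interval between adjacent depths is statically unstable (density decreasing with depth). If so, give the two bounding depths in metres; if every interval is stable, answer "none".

none

Evaluate Δρ/ρ₀ = −αΔT + βΔS across each adjacent pair:
  26–108 m: −αΔT+βΔS = −(1.5 × 10⁻⁴)(+4.5)+(8.1 × 10⁻⁴)(+1.11) = 2.2 × 10⁻⁴ → stable
  108–110 m: −αΔT+βΔS = −(1.5 × 10⁻⁴)(-5.4)+(8.1 × 10⁻⁴)(-0.63) = 3.0 × 10⁻⁴ → stable
  110–188 m: −αΔT+βΔS = −(1.5 × 10⁻⁴)(-1.7)+(8.1 × 10⁻⁴)(+2.97) = 2.7 × 10⁻³ → stable
  188–189 m: −αΔT+βΔS = −(1.5 × 10⁻⁴)(+2.3)+(8.1 × 10⁻⁴)(+0.99) = 4.6 × 10⁻⁴ → stable
Every interval has Δρ > 0: the column is stably stratified throughout.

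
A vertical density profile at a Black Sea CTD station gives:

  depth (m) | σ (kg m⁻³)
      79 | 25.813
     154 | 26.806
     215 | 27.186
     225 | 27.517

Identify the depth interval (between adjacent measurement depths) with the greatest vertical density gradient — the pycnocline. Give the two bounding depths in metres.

Compute the density gradient over each adjacent pair:
  79–154 m: Δρ/Δz = 0.993/75 = 0.013 kg m⁻⁴
  154–215 m: Δρ/Δz = 0.380/61 = 6.2 × 10⁻³ kg m⁻⁴
  215–225 m: Δρ/Δz = 0.331/10 = 0.033 kg m⁻⁴
The largest gradient is in the 215–225 m interval — the pycnocline.

215–225 m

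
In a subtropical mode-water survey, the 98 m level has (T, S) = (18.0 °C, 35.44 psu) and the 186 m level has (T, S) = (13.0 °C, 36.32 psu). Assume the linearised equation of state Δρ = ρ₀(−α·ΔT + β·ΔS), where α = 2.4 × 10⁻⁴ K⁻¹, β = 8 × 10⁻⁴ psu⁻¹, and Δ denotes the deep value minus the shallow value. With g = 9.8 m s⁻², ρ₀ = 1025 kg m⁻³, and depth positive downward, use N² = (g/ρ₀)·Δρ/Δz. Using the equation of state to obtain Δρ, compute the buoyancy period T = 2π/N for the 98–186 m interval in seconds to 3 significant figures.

431 s

ΔT = -5.0 K, ΔS = +0.88 psu (deep − shallow).
Δρ/ρ₀ = −αΔT + βΔS = 1.20 × 10⁻³ + 7.04 × 10⁻⁴ = 1.904 × 10⁻³, so Δρ ≈ 1.952 kg m⁻³.
N² = (g/ρ₀)·Δρ/Δz = g·(Δρ/ρ₀)/Δz = 9.8 × 1.904 × 10⁻³ / 88 = 2.1204 × 10⁻⁴ s⁻².
N = √(2.1204 × 10⁻⁴) = 0.014562 rad s⁻¹ → T = 2π/N = 431.48 s ≈ 431 s.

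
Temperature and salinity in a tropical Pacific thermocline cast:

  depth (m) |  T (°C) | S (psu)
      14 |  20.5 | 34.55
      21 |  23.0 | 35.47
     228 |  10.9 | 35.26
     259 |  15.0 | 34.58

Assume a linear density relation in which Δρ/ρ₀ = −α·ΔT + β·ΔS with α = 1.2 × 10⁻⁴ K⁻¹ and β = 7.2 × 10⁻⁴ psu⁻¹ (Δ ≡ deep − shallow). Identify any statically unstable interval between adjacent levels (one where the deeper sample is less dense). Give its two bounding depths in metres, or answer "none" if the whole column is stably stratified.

228–259 m

Evaluate Δρ/ρ₀ = −αΔT + βΔS across each adjacent pair:
  14–21 m: −αΔT+βΔS = −(1.2 × 10⁻⁴)(+2.5)+(7.2 × 10⁻⁴)(+0.92) = 3.6 × 10⁻⁴ → stable
  21–228 m: −αΔT+βΔS = −(1.2 × 10⁻⁴)(-12.1)+(7.2 × 10⁻⁴)(-0.21) = 1.3 × 10⁻³ → stable
  228–259 m: −αΔT+βΔS = −(1.2 × 10⁻⁴)(+4.1)+(7.2 × 10⁻⁴)(-0.68) = -9.8 × 10⁻⁴ → UNSTABLE
The 228–259 m interval has Δρ < 0: lighter water underlies denser water.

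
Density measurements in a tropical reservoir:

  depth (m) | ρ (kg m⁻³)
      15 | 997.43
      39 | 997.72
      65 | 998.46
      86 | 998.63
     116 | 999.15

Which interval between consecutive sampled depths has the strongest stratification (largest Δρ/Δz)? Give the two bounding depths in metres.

Compute the density gradient over each adjacent pair:
  15–39 m: Δρ/Δz = 0.29/24 = 0.012 kg m⁻⁴
  39–65 m: Δρ/Δz = 0.74/26 = 0.028 kg m⁻⁴
  65–86 m: Δρ/Δz = 0.17/21 = 8.1 × 10⁻³ kg m⁻⁴
  86–116 m: Δρ/Δz = 0.52/30 = 0.017 kg m⁻⁴
The largest gradient is in the 39–65 m interval — the pycnocline.

39–65 m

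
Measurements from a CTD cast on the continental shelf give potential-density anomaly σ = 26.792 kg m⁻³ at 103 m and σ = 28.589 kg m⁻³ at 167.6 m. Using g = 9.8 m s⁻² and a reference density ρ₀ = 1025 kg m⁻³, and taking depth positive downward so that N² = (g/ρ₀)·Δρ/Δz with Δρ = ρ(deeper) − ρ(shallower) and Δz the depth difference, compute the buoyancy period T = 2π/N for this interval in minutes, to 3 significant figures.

Δρ = 1028.589 − 1026.792 = 1.797 kg m⁻³ over Δz = 167.6 − 103 = 64.6 m.
N² = (9.8/1025) × (1.797/64.6) = 2.6596 × 10⁻⁴ s⁻².
N = √(2.6596 × 10⁻⁴) = 0.016308 rad s⁻¹, so T = 2π/N = 385.28 s = 6.4213 min ≈ 6.42 min.

6.42 min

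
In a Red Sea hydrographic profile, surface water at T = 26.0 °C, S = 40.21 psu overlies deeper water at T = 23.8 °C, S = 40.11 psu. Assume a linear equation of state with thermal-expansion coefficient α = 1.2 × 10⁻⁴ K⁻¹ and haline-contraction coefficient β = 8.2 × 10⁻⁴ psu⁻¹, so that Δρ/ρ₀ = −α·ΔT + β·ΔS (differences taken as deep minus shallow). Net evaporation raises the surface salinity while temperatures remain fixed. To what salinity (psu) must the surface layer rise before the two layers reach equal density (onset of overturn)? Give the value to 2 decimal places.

40.43 psu

Neutral buoyancy requires −α(T_deep − T_surf) + β(S_deep − S_surf′) = 0.
S_surf′ = S_deep − (α/β)·ΔT = 40.11 − (1.2 × 10⁻⁴/8.2 × 10⁻⁴)·(-2.2) = 40.4320 psu.
Increase required: 40.4320 − 40.21 = 0.2220 psu.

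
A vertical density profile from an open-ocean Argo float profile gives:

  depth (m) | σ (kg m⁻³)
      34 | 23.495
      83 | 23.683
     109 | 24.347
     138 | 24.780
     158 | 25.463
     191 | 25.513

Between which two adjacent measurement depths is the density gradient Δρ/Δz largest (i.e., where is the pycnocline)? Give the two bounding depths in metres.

Compute the density gradient over each adjacent pair:
  34–83 m: Δρ/Δz = 0.188/49 = 3.8 × 10⁻³ kg m⁻⁴
  83–109 m: Δρ/Δz = 0.664/26 = 0.026 kg m⁻⁴
  109–138 m: Δρ/Δz = 0.433/29 = 0.015 kg m⁻⁴
  138–158 m: Δρ/Δz = 0.683/20 = 0.034 kg m⁻⁴
  158–191 m: Δρ/Δz = 0.050/33 = 1.5 × 10⁻³ kg m⁻⁴
The largest gradient is in the 138–158 m interval — the pycnocline.

138–158 m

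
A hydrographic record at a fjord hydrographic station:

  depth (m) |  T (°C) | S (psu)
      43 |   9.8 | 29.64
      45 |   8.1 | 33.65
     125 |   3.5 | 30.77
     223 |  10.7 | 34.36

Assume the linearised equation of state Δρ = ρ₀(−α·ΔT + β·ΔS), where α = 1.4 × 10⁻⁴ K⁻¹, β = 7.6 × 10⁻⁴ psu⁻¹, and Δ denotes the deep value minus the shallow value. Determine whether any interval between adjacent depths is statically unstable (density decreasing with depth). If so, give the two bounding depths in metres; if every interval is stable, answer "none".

45–125 m

Evaluate Δρ/ρ₀ = −αΔT + βΔS across each adjacent pair:
  43–45 m: −αΔT+βΔS = −(1.4 × 10⁻⁴)(-1.7)+(7.6 × 10⁻⁴)(+4.01) = 3.3 × 10⁻³ → stable
  45–125 m: −αΔT+βΔS = −(1.4 × 10⁻⁴)(-4.6)+(7.6 × 10⁻⁴)(-2.88) = -1.5 × 10⁻³ → UNSTABLE
  125–223 m: −αΔT+βΔS = −(1.4 × 10⁻⁴)(+7.2)+(7.6 × 10⁻⁴)(+3.59) = 1.7 × 10⁻³ → stable
The 45–125 m interval has Δρ < 0: lighter water underlies denser water.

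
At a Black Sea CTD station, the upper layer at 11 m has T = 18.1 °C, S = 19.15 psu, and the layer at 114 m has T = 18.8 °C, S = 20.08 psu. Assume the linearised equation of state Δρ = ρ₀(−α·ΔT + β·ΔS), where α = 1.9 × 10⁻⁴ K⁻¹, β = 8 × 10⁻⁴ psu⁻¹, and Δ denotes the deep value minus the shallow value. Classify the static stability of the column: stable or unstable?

ΔT = 18.8 − 18.1 = +0.7 K and ΔS = 20.08 − 19.15 = +0.93 psu (deep − shallow).
−αΔT = -1.33 × 10⁻⁴; βΔS = 7.44 × 10⁻⁴; sum Δρ/ρ₀ = 6.11 × 10⁻⁴.
Δρ/ρ₀ > 0, so Δρ > 0: deeper water is denser → statically stable.

stable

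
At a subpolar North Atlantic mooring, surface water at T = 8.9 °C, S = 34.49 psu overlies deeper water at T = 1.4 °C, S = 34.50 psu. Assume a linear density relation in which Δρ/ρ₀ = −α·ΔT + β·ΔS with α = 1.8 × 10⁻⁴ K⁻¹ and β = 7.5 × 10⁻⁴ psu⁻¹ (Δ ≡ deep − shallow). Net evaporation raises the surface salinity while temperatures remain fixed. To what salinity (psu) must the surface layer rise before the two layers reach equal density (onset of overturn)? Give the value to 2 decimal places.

Neutral buoyancy requires −α(T_deep − T_surf) + β(S_deep − S_surf′) = 0.
S_surf′ = S_deep − (α/β)·ΔT = 34.50 − (1.8 × 10⁻⁴/7.5 × 10⁻⁴)·(-7.5) = 36.3000 psu.
Increase required: 36.3000 − 34.49 = 1.8100 psu.

36.30 psu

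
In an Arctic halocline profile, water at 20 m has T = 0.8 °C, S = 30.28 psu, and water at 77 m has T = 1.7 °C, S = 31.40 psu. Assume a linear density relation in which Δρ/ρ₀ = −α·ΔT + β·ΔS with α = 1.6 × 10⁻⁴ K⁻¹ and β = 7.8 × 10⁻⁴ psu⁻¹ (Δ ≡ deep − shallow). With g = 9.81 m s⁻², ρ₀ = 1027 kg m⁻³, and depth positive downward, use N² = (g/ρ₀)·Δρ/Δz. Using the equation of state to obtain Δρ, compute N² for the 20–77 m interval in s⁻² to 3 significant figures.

1.26 × 10⁻⁴ s⁻²

ΔT = +0.9 K, ΔS = +1.12 psu (deep − shallow).
Δρ/ρ₀ = −αΔT + βΔS = -1.44 × 10⁻⁴ + 8.736 × 10⁻⁴ = 7.296 × 10⁻⁴, so Δρ ≈ 0.7493 kg m⁻³.
N² = (g/ρ₀)·Δρ/Δz = g·(Δρ/ρ₀)/Δz = 9.81 × 7.296 × 10⁻⁴ / 57 = 1.2557 × 10⁻⁴ s⁻² ≈ 1.26 × 10⁻⁴ s⁻².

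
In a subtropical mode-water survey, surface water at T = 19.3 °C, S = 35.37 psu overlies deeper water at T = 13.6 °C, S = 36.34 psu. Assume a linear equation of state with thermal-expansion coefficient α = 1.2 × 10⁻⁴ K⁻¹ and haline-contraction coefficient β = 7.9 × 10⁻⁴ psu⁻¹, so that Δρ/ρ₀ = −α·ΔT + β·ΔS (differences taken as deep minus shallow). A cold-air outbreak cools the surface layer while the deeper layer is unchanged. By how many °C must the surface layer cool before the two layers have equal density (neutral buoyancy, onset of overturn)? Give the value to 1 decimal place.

Neutral buoyancy requires Δρ = 0, i.e. −α(T_deep − T_surf′) + β(S_deep − S_surf) = 0.
T_surf′ = T_deep − (β/α)·ΔS = 13.6 − (7.9 × 10⁻⁴/1.2 × 10⁻⁴)·(+0.97) = 7.214 °C.
Cooling required: 19.3 − (7.214) = 12.086 °C.

12.1 °C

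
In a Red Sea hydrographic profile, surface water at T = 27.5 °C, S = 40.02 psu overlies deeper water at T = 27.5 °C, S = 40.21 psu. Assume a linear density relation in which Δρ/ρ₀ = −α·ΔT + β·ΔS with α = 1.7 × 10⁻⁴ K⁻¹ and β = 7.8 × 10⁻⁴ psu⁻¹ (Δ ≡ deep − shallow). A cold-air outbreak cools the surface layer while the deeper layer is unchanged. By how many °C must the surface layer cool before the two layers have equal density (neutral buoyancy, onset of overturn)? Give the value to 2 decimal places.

0.87 °C

Neutral buoyancy requires Δρ = 0, i.e. −α(T_deep − T_surf′) + β(S_deep − S_surf) = 0.
T_surf′ = T_deep − (β/α)·ΔS = 27.5 − (7.8 × 10⁻⁴/1.7 × 10⁻⁴)·(+0.19) = 26.6282 °C.
Cooling required: 27.5 − (26.6282) = 0.8718 °C.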